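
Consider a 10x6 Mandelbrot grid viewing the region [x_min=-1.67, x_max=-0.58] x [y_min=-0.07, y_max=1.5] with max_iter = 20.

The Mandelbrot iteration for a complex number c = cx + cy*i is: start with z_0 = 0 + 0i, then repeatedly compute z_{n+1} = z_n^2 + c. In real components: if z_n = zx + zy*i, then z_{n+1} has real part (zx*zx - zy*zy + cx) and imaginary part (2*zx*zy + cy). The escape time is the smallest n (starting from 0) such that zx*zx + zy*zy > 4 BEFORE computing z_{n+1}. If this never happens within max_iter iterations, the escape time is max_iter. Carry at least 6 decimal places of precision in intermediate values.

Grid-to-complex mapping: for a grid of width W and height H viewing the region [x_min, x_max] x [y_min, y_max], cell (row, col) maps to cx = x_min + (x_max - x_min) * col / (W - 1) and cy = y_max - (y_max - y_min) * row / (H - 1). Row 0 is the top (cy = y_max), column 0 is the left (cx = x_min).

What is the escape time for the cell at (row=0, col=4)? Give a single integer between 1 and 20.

Answer: 2

Derivation:
z_0 = 0 + 0i, c = -1.1856 + 1.5000i
Iter 1: z = -1.1856 + 1.5000i, |z|^2 = 3.6555
Iter 2: z = -2.0300 + -2.0567i, |z|^2 = 8.3508
Escaped at iteration 2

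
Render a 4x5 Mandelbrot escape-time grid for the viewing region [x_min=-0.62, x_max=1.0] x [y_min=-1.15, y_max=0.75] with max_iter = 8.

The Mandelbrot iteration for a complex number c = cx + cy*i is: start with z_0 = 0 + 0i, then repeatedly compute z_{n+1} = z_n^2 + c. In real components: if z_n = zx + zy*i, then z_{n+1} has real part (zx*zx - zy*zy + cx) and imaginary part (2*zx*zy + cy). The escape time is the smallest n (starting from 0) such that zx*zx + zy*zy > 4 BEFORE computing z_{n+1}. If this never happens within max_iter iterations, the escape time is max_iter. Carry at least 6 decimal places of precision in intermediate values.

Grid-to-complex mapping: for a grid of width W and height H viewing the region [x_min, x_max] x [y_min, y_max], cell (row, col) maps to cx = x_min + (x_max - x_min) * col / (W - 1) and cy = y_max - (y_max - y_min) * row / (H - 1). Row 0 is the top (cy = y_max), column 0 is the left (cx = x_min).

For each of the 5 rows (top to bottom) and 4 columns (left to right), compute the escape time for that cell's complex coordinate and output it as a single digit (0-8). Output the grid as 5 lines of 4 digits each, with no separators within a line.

Answer: 5842
8872
8872
8842
3422

Derivation:
(row=0, col=0): c = -0.6200 + 0.7500i → escape time 5
(row=0, col=1): c = -0.0800 + 0.7500i → escape time 8
(row=0, col=2): c = 0.4600 + 0.7500i → escape time 4
(row=0, col=3): c = 1.0000 + 0.7500i → escape time 2
(row=1, col=0): c = -0.6200 + 0.2750i → escape time 8
(row=1, col=1): c = -0.0800 + 0.2750i → escape time 8
(row=1, col=2): c = 0.4600 + 0.2750i → escape time 7
(row=1, col=3): c = 1.0000 + 0.2750i → escape time 2
(row=2, col=0): c = -0.6200 + -0.2000i → escape time 8
(row=2, col=1): c = -0.0800 + -0.2000i → escape time 8
(row=2, col=2): c = 0.4600 + -0.2000i → escape time 7
(row=2, col=3): c = 1.0000 + -0.2000i → escape time 2
(row=3, col=0): c = -0.6200 + -0.6750i → escape time 8
(row=3, col=1): c = -0.0800 + -0.6750i → escape time 8
(row=3, col=2): c = 0.4600 + -0.6750i → escape time 4
(row=3, col=3): c = 1.0000 + -0.6750i → escape time 2
(row=4, col=0): c = -0.6200 + -1.1500i → escape time 3
(row=4, col=1): c = -0.0800 + -1.1500i → escape time 4
(row=4, col=2): c = 0.4600 + -1.1500i → escape time 2
(row=4, col=3): c = 1.0000 + -1.1500i → escape time 2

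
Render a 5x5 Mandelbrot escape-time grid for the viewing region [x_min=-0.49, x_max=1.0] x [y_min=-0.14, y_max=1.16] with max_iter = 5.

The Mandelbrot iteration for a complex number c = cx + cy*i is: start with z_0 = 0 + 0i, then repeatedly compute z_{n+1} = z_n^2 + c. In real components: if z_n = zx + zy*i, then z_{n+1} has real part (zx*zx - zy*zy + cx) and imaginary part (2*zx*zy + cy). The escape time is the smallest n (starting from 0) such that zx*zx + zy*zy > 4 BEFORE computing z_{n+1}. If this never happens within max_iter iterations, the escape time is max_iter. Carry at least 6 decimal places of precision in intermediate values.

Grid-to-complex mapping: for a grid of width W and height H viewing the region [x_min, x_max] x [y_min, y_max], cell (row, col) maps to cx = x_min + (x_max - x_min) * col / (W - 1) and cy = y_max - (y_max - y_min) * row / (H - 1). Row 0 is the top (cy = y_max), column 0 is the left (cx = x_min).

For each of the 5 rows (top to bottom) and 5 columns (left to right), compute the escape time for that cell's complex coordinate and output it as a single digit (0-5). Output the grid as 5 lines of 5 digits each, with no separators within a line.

Answer: 34222
55432
55532
55542
55542

Derivation:
(row=0, col=0): c = -0.4900 + 1.1600i → escape time 3
(row=0, col=1): c = -0.1175 + 1.1600i → escape time 4
(row=0, col=2): c = 0.2550 + 1.1600i → escape time 2
(row=0, col=3): c = 0.6275 + 1.1600i → escape time 2
(row=0, col=4): c = 1.0000 + 1.1600i → escape time 2
(row=1, col=0): c = -0.4900 + 0.8350i → escape time 5
(row=1, col=1): c = -0.1175 + 0.8350i → escape time 5
(row=1, col=2): c = 0.2550 + 0.8350i → escape time 4
(row=1, col=3): c = 0.6275 + 0.8350i → escape time 3
(row=1, col=4): c = 1.0000 + 0.8350i → escape time 2
(row=2, col=0): c = -0.4900 + 0.5100i → escape time 5
(row=2, col=1): c = -0.1175 + 0.5100i → escape time 5
(row=2, col=2): c = 0.2550 + 0.5100i → escape time 5
(row=2, col=3): c = 0.6275 + 0.5100i → escape time 3
(row=2, col=4): c = 1.0000 + 0.5100i → escape time 2
(row=3, col=0): c = -0.4900 + 0.1850i → escape time 5
(row=3, col=1): c = -0.1175 + 0.1850i → escape time 5
(row=3, col=2): c = 0.2550 + 0.1850i → escape time 5
(row=3, col=3): c = 0.6275 + 0.1850i → escape time 4
(row=3, col=4): c = 1.0000 + 0.1850i → escape time 2
(row=4, col=0): c = -0.4900 + -0.1400i → escape time 5
(row=4, col=1): c = -0.1175 + -0.1400i → escape time 5
(row=4, col=2): c = 0.2550 + -0.1400i → escape time 5
(row=4, col=3): c = 0.6275 + -0.1400i → escape time 4
(row=4, col=4): c = 1.0000 + -0.1400i → escape time 2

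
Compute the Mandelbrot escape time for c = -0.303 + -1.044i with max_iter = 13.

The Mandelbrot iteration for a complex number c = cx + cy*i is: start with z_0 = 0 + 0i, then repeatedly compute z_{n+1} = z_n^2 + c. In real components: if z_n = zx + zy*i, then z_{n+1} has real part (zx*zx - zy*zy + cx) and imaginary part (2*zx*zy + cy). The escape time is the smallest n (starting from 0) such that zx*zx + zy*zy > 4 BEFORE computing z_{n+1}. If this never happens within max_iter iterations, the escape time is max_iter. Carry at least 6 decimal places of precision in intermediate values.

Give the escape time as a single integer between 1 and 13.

Answer: 5

Derivation:
z_0 = 0 + 0i, c = -0.3030 + -1.0440i
Iter 1: z = -0.3030 + -1.0440i, |z|^2 = 1.1817
Iter 2: z = -1.3011 + -0.4113i, |z|^2 = 1.8621
Iter 3: z = 1.2207 + 0.0264i, |z|^2 = 1.4909
Iter 4: z = 1.1865 + -0.9795i, |z|^2 = 2.3673
Iter 5: z = 0.1453 + -3.3684i, |z|^2 = 11.3675
Escaped at iteration 5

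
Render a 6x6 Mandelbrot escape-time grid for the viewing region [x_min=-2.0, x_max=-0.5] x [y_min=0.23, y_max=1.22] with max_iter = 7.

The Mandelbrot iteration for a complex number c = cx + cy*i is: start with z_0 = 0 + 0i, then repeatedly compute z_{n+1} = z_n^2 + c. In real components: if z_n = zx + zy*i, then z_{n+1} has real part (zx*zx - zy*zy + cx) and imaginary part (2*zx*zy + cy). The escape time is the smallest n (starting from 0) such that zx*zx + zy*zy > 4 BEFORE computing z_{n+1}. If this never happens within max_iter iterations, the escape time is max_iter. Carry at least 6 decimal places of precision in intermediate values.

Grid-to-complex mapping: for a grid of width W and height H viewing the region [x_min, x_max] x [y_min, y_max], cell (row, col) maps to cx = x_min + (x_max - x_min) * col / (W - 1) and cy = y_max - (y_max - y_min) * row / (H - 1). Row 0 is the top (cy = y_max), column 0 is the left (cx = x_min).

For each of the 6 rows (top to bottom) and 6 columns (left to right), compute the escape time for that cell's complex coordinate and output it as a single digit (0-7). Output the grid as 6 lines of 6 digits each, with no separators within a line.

(row=0, col=0): c = -2.0000 + 1.2200i → escape time 1
(row=0, col=1): c = -1.7000 + 1.2200i → escape time 1
(row=0, col=2): c = -1.4000 + 1.2200i → escape time 2
(row=0, col=3): c = -1.1000 + 1.2200i → escape time 2
(row=0, col=4): c = -0.8000 + 1.2200i → escape time 3
(row=0, col=5): c = -0.5000 + 1.2200i → escape time 3
(row=1, col=0): c = -2.0000 + 1.0220i → escape time 1
(row=1, col=1): c = -1.7000 + 1.0220i → escape time 2
(row=1, col=2): c = -1.4000 + 1.0220i → escape time 3
(row=1, col=3): c = -1.1000 + 1.0220i → escape time 3
(row=1, col=4): c = -0.8000 + 1.0220i → escape time 3
(row=1, col=5): c = -0.5000 + 1.0220i → escape time 4
(row=2, col=0): c = -2.0000 + 0.8240i → escape time 1
(row=2, col=1): c = -1.7000 + 0.8240i → escape time 2
(row=2, col=2): c = -1.4000 + 0.8240i → escape time 3
(row=2, col=3): c = -1.1000 + 0.8240i → escape time 3
(row=2, col=4): c = -0.8000 + 0.8240i → escape time 4
(row=2, col=5): c = -0.5000 + 0.8240i → escape time 5
(row=3, col=0): c = -2.0000 + 0.6260i → escape time 1
(row=3, col=1): c = -1.7000 + 0.6260i → escape time 3
(row=3, col=2): c = -1.4000 + 0.6260i → escape time 3
(row=3, col=3): c = -1.1000 + 0.6260i → escape time 4
(row=3, col=4): c = -0.8000 + 0.6260i → escape time 5
(row=3, col=5): c = -0.5000 + 0.6260i → escape time 7
(row=4, col=0): c = -2.0000 + 0.4280i → escape time 1
(row=4, col=1): c = -1.7000 + 0.4280i → escape time 3
(row=4, col=2): c = -1.4000 + 0.4280i → escape time 4
(row=4, col=3): c = -1.1000 + 0.4280i → escape time 6
(row=4, col=4): c = -0.8000 + 0.4280i → escape time 7
(row=4, col=5): c = -0.5000 + 0.4280i → escape time 7
(row=5, col=0): c = -2.0000 + 0.2300i → escape time 1
(row=5, col=1): c = -1.7000 + 0.2300i → escape time 4
(row=5, col=2): c = -1.4000 + 0.2300i → escape time 6
(row=5, col=3): c = -1.1000 + 0.2300i → escape time 7
(row=5, col=4): c = -0.8000 + 0.2300i → escape time 7
(row=5, col=5): c = -0.5000 + 0.2300i → escape time 7

Answer: 112233
123334
123345
133457
134677
146777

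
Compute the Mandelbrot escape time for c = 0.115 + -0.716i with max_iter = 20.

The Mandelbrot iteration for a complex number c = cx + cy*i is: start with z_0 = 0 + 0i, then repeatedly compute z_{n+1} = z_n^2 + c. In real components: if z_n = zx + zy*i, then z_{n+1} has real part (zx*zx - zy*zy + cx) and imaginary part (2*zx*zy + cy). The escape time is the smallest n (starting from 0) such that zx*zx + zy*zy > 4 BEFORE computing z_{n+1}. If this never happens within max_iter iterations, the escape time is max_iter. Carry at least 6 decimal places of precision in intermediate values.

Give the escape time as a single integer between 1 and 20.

z_0 = 0 + 0i, c = 0.1150 + -0.7160i
Iter 1: z = 0.1150 + -0.7160i, |z|^2 = 0.5259
Iter 2: z = -0.3844 + -0.8807i, |z|^2 = 0.9234
Iter 3: z = -0.5128 + -0.0389i, |z|^2 = 0.2645
Iter 4: z = 0.3765 + -0.6761i, |z|^2 = 0.5989
Iter 5: z = -0.2004 + -1.2251i, |z|^2 = 1.5410
Iter 6: z = -1.3456 + -0.2249i, |z|^2 = 1.8613
Iter 7: z = 1.8751 + -0.1106i, |z|^2 = 3.5283
Iter 8: z = 3.6189 + -1.1309i, |z|^2 = 14.3751
Escaped at iteration 8

Answer: 8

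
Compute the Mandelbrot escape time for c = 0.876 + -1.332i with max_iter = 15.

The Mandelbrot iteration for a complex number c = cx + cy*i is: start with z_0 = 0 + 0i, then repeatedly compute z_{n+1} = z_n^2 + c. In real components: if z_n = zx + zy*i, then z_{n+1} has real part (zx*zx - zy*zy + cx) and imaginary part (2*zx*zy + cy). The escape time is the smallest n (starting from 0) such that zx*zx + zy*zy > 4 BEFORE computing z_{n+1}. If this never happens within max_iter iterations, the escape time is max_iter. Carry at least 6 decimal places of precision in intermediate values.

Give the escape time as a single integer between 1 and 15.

Answer: 2

Derivation:
z_0 = 0 + 0i, c = 0.8760 + -1.3320i
Iter 1: z = 0.8760 + -1.3320i, |z|^2 = 2.5416
Iter 2: z = -0.1308 + -3.6657i, |z|^2 = 13.4542
Escaped at iteration 2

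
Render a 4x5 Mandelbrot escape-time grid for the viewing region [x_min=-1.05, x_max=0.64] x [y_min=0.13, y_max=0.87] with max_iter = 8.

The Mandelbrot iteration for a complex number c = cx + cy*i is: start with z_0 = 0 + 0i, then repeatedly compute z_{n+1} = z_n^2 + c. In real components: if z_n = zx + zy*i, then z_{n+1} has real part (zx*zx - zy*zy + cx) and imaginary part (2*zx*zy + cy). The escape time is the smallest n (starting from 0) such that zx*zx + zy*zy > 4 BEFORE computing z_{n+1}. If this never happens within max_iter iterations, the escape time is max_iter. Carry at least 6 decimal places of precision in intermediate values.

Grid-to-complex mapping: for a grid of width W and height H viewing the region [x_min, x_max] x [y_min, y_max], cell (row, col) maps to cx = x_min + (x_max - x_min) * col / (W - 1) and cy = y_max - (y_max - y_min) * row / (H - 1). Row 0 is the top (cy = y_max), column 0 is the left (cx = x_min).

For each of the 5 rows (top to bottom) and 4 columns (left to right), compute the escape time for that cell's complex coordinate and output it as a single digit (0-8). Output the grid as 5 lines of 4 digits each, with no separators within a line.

(row=0, col=0): c = -1.0500 + 0.8700i → escape time 3
(row=0, col=1): c = -0.4867 + 0.8700i → escape time 5
(row=0, col=2): c = 0.0767 + 0.8700i → escape time 6
(row=0, col=3): c = 0.6400 + 0.8700i → escape time 2
(row=1, col=0): c = -1.0500 + 0.6850i → escape time 4
(row=1, col=1): c = -0.4867 + 0.6850i → escape time 8
(row=1, col=2): c = 0.0767 + 0.6850i → escape time 8
(row=1, col=3): c = 0.6400 + 0.6850i → escape time 3
(row=2, col=0): c = -1.0500 + 0.5000i → escape time 5
(row=2, col=1): c = -0.4867 + 0.5000i → escape time 8
(row=2, col=2): c = 0.0767 + 0.5000i → escape time 8
(row=2, col=3): c = 0.6400 + 0.5000i → escape time 3
(row=3, col=0): c = -1.0500 + 0.3150i → escape time 8
(row=3, col=1): c = -0.4867 + 0.3150i → escape time 8
(row=3, col=2): c = 0.0767 + 0.3150i → escape time 8
(row=3, col=3): c = 0.6400 + 0.3150i → escape time 4
(row=4, col=0): c = -1.0500 + 0.1300i → escape time 8
(row=4, col=1): c = -0.4867 + 0.1300i → escape time 8
(row=4, col=2): c = 0.0767 + 0.1300i → escape time 8
(row=4, col=3): c = 0.6400 + 0.1300i → escape time 4

Answer: 3562
4883
5883
8884
8884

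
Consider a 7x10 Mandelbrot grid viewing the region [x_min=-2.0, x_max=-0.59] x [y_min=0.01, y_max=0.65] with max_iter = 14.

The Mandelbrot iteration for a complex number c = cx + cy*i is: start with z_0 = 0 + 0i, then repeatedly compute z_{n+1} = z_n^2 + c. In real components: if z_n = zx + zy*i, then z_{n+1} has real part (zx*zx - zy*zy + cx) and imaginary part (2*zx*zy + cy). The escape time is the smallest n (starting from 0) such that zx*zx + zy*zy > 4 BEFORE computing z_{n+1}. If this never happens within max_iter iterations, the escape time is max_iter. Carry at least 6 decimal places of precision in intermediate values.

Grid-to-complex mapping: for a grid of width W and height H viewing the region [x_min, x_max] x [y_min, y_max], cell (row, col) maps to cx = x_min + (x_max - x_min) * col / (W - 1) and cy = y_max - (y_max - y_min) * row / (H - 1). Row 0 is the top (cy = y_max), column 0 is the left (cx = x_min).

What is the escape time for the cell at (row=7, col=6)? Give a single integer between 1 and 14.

z_0 = 0 + 0i, c = -0.5900 + 0.1522i
Iter 1: z = -0.5900 + 0.1522i, |z|^2 = 0.3713
Iter 2: z = -0.2651 + -0.0274i, |z|^2 = 0.0710
Iter 3: z = -0.5205 + 0.1667i, |z|^2 = 0.2987
Iter 4: z = -0.3469 + -0.0214i, |z|^2 = 0.1208
Iter 5: z = -0.4701 + 0.1670i, |z|^2 = 0.2489
Iter 6: z = -0.3969 + -0.0048i, |z|^2 = 0.1575
Iter 7: z = -0.4325 + 0.1561i, |z|^2 = 0.2114
Iter 8: z = -0.4273 + 0.0172i, |z|^2 = 0.1829
Iter 9: z = -0.4077 + 0.1375i, |z|^2 = 0.1851
Iter 10: z = -0.4427 + 0.0401i, |z|^2 = 0.1976
Iter 11: z = -0.3956 + 0.1167i, |z|^2 = 0.1702
Iter 12: z = -0.4471 + 0.0599i, |z|^2 = 0.2035
Iter 13: z = -0.3937 + 0.0987i, |z|^2 = 0.1647

Answer: 14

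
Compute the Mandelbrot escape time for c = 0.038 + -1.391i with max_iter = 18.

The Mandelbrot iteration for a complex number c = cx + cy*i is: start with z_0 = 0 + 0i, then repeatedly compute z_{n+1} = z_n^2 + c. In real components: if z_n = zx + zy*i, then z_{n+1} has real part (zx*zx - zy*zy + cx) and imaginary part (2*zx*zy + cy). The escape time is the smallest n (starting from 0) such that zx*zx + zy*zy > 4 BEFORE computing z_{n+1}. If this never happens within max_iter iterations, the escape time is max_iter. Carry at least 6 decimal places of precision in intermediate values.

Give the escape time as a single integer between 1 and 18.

z_0 = 0 + 0i, c = 0.0380 + -1.3910i
Iter 1: z = 0.0380 + -1.3910i, |z|^2 = 1.9363
Iter 2: z = -1.8954 + -1.4967i, |z|^2 = 5.8328
Escaped at iteration 2

Answer: 2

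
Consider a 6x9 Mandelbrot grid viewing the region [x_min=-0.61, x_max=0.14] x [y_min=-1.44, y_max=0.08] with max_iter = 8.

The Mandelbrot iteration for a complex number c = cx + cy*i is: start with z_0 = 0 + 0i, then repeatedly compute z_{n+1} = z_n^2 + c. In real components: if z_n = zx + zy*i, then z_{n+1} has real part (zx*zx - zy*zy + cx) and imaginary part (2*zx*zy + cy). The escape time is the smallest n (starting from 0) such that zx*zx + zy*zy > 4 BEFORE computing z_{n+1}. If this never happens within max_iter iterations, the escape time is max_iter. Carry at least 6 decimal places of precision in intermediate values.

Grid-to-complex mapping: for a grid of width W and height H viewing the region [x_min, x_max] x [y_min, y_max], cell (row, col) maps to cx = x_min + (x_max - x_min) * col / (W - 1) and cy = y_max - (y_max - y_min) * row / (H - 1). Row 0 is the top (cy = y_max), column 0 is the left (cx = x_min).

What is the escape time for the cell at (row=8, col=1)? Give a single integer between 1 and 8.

Answer: 2

Derivation:
z_0 = 0 + 0i, c = -0.4600 + -1.4400i
Iter 1: z = -0.4600 + -1.4400i, |z|^2 = 2.2852
Iter 2: z = -2.3220 + -0.1152i, |z|^2 = 5.4050
Escaped at iteration 2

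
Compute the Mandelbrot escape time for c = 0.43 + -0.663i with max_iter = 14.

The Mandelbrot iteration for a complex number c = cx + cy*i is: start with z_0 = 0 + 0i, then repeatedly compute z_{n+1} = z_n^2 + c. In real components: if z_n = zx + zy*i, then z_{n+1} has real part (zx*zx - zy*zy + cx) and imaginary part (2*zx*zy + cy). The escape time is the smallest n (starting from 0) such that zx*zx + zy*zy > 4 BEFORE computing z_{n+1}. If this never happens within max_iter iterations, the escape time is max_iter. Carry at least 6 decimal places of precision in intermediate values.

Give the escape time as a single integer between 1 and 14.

Answer: 5

Derivation:
z_0 = 0 + 0i, c = 0.4300 + -0.6630i
Iter 1: z = 0.4300 + -0.6630i, |z|^2 = 0.6245
Iter 2: z = 0.1753 + -1.2332i, |z|^2 = 1.5515
Iter 3: z = -1.0600 + -1.0954i, |z|^2 = 2.3235
Iter 4: z = 0.3536 + 1.6593i, |z|^2 = 2.8783
Iter 5: z = -2.1982 + 0.5105i, |z|^2 = 5.0927
Escaped at iteration 5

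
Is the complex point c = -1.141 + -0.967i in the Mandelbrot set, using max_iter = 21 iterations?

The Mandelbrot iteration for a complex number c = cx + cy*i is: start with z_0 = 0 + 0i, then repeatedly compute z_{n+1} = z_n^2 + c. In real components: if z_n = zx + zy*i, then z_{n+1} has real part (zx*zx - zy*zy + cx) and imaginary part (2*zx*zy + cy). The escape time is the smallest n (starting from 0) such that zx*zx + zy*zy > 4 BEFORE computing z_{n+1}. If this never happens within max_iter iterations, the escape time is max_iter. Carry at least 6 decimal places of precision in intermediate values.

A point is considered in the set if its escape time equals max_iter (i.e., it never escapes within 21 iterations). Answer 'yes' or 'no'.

Answer: no

Derivation:
z_0 = 0 + 0i, c = -1.1410 + -0.9670i
Iter 1: z = -1.1410 + -0.9670i, |z|^2 = 2.2370
Iter 2: z = -0.7742 + 1.2397i, |z|^2 = 2.1362
Iter 3: z = -2.0784 + -2.8866i, |z|^2 = 12.6522
Escaped at iteration 3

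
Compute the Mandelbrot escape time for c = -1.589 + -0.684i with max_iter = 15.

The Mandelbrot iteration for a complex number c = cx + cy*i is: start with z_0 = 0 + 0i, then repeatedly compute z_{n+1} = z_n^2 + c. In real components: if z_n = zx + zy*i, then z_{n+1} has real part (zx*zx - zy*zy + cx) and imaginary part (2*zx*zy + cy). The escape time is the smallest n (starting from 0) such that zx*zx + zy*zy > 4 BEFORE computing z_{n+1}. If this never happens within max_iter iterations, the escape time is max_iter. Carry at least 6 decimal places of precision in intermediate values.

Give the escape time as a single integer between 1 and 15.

Answer: 3

Derivation:
z_0 = 0 + 0i, c = -1.5890 + -0.6840i
Iter 1: z = -1.5890 + -0.6840i, |z|^2 = 2.9928
Iter 2: z = 0.4681 + 1.4898i, |z|^2 = 2.4384
Iter 3: z = -3.5893 + 0.7106i, |z|^2 = 13.3879
Escaped at iteration 3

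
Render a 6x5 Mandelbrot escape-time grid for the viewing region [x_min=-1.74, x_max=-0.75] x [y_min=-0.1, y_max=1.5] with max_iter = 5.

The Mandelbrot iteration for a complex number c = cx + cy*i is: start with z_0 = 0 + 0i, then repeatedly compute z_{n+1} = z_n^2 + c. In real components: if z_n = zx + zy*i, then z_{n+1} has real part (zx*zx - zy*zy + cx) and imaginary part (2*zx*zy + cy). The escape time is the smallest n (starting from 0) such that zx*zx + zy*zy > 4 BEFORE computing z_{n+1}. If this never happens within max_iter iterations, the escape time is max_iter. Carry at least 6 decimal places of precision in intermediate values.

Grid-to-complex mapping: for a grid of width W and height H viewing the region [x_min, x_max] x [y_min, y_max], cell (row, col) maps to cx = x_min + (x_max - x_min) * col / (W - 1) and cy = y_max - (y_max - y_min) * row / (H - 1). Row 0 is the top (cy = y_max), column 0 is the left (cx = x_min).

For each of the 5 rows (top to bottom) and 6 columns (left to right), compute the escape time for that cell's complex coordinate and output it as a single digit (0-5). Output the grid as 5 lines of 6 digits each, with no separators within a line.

Answer: 111222
122333
333345
445555
455555

Derivation:
(row=0, col=0): c = -1.7400 + 1.5000i → escape time 1
(row=0, col=1): c = -1.5420 + 1.5000i → escape time 1
(row=0, col=2): c = -1.3440 + 1.5000i → escape time 1
(row=0, col=3): c = -1.1460 + 1.5000i → escape time 2
(row=0, col=4): c = -0.9480 + 1.5000i → escape time 2
(row=0, col=5): c = -0.7500 + 1.5000i → escape time 2
(row=1, col=0): c = -1.7400 + 1.1000i → escape time 1
(row=1, col=1): c = -1.5420 + 1.1000i → escape time 2
(row=1, col=2): c = -1.3440 + 1.1000i → escape time 2
(row=1, col=3): c = -1.1460 + 1.1000i → escape time 3
(row=1, col=4): c = -0.9480 + 1.1000i → escape time 3
(row=1, col=5): c = -0.7500 + 1.1000i → escape time 3
(row=2, col=0): c = -1.7400 + 0.7000i → escape time 3
(row=2, col=1): c = -1.5420 + 0.7000i → escape time 3
(row=2, col=2): c = -1.3440 + 0.7000i → escape time 3
(row=2, col=3): c = -1.1460 + 0.7000i → escape time 3
(row=2, col=4): c = -0.9480 + 0.7000i → escape time 4
(row=2, col=5): c = -0.7500 + 0.7000i → escape time 5
(row=3, col=0): c = -1.7400 + 0.3000i → escape time 4
(row=3, col=1): c = -1.5420 + 0.3000i → escape time 4
(row=3, col=2): c = -1.3440 + 0.3000i → escape time 5
(row=3, col=3): c = -1.1460 + 0.3000i → escape time 5
(row=3, col=4): c = -0.9480 + 0.3000i → escape time 5
(row=3, col=5): c = -0.7500 + 0.3000i → escape time 5
(row=4, col=0): c = -1.7400 + -0.1000i → escape time 4
(row=4, col=1): c = -1.5420 + -0.1000i → escape time 5
(row=4, col=2): c = -1.3440 + -0.1000i → escape time 5
(row=4, col=3): c = -1.1460 + -0.1000i → escape time 5
(row=4, col=4): c = -0.9480 + -0.1000i → escape time 5
(row=4, col=5): c = -0.7500 + -0.1000i → escape time 5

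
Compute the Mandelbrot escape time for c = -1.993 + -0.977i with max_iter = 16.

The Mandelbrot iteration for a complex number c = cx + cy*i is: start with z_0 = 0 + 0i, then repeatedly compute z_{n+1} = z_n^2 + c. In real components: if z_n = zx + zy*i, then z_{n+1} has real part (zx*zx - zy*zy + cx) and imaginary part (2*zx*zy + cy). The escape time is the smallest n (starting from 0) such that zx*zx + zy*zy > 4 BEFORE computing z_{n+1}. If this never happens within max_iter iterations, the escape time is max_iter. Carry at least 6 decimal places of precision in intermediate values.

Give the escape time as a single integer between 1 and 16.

Answer: 1

Derivation:
z_0 = 0 + 0i, c = -1.9930 + -0.9770i
Iter 1: z = -1.9930 + -0.9770i, |z|^2 = 4.9266
Escaped at iteration 1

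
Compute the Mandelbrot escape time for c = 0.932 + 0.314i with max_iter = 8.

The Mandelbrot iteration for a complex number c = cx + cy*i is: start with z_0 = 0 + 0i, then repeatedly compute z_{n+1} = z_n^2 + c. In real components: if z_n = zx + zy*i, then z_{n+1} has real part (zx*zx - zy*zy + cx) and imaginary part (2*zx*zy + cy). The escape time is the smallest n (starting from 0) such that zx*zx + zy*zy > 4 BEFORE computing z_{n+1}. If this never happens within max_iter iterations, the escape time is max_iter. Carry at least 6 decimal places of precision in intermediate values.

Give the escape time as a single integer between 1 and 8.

Answer: 3

Derivation:
z_0 = 0 + 0i, c = 0.9320 + 0.3140i
Iter 1: z = 0.9320 + 0.3140i, |z|^2 = 0.9672
Iter 2: z = 1.7020 + 0.8993i, |z|^2 = 3.7056
Iter 3: z = 3.0202 + 3.3753i, |z|^2 = 20.5137
Escaped at iteration 3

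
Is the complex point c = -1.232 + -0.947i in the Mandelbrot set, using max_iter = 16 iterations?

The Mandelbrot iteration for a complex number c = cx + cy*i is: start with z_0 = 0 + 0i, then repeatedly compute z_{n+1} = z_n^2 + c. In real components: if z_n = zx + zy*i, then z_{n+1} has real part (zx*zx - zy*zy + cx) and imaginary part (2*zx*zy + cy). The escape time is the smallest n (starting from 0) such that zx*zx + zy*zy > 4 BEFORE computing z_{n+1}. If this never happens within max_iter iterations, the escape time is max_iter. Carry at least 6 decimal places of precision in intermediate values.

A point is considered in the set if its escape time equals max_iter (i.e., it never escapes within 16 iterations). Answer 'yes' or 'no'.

Answer: no

Derivation:
z_0 = 0 + 0i, c = -1.2320 + -0.9470i
Iter 1: z = -1.2320 + -0.9470i, |z|^2 = 2.4146
Iter 2: z = -0.6110 + 1.3864i, |z|^2 = 2.2954
Iter 3: z = -2.7808 + -2.6411i, |z|^2 = 14.7087
Escaped at iteration 3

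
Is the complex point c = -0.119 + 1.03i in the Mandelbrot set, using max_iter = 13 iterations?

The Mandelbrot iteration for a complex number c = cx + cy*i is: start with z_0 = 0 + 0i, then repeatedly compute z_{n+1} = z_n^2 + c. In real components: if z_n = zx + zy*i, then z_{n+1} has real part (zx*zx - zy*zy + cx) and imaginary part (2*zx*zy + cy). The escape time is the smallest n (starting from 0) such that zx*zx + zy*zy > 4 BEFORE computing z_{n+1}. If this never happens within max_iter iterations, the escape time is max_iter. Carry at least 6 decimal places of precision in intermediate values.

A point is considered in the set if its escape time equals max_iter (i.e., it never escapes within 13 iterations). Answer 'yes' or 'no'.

Answer: no

Derivation:
z_0 = 0 + 0i, c = -0.1190 + 1.0300i
Iter 1: z = -0.1190 + 1.0300i, |z|^2 = 1.0751
Iter 2: z = -1.1657 + 0.7849i, |z|^2 = 1.9750
Iter 3: z = 0.6239 + -0.7999i, |z|^2 = 1.0291
Iter 4: z = -0.3695 + 0.0318i, |z|^2 = 0.1376
Iter 5: z = 0.0165 + 1.0065i, |z|^2 = 1.0133
Iter 6: z = -1.1317 + 1.0633i, |z|^2 = 2.4113
Iter 7: z = 0.0312 + -1.3766i, |z|^2 = 1.8960
Iter 8: z = -2.0131 + 0.9440i, |z|^2 = 4.9436
Escaped at iteration 8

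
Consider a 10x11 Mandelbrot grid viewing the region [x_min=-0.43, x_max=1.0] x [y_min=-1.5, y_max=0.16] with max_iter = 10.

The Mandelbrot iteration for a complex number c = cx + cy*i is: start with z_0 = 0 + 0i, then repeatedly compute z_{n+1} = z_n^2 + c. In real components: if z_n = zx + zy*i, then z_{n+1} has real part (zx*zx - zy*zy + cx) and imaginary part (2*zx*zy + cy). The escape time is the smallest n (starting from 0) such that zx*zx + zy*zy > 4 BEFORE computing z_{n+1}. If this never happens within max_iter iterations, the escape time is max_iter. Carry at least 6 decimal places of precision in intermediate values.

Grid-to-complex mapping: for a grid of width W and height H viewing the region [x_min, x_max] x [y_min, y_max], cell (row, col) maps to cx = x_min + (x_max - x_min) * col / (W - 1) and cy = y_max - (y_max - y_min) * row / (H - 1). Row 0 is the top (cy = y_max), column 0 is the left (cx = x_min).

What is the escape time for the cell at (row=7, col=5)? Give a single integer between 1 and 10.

z_0 = 0 + 0i, c = 0.3644 + -1.0020i
Iter 1: z = 0.3644 + -1.0020i, |z|^2 = 1.1368
Iter 2: z = -0.5067 + -1.7323i, |z|^2 = 3.2578
Iter 3: z = -2.3798 + 0.7537i, |z|^2 = 6.2315
Escaped at iteration 3

Answer: 3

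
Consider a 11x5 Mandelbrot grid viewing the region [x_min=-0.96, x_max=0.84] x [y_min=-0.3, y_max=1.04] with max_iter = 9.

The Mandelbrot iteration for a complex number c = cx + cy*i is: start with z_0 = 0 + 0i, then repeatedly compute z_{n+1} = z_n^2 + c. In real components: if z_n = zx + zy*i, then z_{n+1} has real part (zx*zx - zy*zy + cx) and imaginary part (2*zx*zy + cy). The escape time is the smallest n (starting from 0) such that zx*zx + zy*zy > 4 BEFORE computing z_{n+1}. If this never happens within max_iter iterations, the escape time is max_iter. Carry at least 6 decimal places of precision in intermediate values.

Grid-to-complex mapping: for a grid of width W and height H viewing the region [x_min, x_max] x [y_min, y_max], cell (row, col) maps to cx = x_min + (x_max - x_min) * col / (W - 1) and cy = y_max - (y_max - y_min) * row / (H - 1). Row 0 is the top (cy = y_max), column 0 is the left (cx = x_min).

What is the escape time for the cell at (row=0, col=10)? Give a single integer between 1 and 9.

Answer: 2

Derivation:
z_0 = 0 + 0i, c = 0.8400 + 1.0400i
Iter 1: z = 0.8400 + 1.0400i, |z|^2 = 1.7872
Iter 2: z = 0.4640 + 2.7872i, |z|^2 = 7.9838
Escaped at iteration 2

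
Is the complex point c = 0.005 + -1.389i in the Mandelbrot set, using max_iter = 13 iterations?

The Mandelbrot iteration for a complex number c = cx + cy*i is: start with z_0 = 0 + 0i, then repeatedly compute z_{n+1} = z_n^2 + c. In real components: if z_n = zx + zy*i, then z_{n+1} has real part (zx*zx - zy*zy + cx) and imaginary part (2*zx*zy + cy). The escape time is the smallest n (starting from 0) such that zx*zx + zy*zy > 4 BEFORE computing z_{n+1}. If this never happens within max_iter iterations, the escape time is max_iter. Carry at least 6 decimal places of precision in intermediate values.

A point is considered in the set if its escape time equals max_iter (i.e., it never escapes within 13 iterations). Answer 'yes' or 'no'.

Answer: no

Derivation:
z_0 = 0 + 0i, c = 0.0050 + -1.3890i
Iter 1: z = 0.0050 + -1.3890i, |z|^2 = 1.9293
Iter 2: z = -1.9243 + -1.4029i, |z|^2 = 5.6710
Escaped at iteration 2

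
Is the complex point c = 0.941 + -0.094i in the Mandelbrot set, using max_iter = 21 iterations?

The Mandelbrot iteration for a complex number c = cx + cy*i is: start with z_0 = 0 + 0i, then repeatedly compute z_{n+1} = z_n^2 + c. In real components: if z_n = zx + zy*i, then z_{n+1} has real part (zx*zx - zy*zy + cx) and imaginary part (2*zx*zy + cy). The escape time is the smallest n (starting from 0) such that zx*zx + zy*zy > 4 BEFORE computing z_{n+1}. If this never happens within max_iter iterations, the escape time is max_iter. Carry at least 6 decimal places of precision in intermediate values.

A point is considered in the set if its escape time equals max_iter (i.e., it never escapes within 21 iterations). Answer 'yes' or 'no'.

Answer: no

Derivation:
z_0 = 0 + 0i, c = 0.9410 + -0.0940i
Iter 1: z = 0.9410 + -0.0940i, |z|^2 = 0.8943
Iter 2: z = 1.8176 + -0.2709i, |z|^2 = 3.3772
Iter 3: z = 4.1714 + -1.0788i, |z|^2 = 18.5648
Escaped at iteration 3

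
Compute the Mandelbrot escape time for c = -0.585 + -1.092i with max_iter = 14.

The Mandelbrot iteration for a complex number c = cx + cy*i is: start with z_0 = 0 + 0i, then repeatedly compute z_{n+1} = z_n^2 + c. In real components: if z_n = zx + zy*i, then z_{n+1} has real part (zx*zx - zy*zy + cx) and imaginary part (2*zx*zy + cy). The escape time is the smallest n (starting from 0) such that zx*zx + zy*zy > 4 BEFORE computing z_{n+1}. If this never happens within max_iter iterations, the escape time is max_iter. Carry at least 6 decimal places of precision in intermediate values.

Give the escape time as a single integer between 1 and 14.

Answer: 3

Derivation:
z_0 = 0 + 0i, c = -0.5850 + -1.0920i
Iter 1: z = -0.5850 + -1.0920i, |z|^2 = 1.5347
Iter 2: z = -1.4352 + 0.1856i, |z|^2 = 2.0944
Iter 3: z = 1.4404 + -1.6249i, |z|^2 = 4.7151
Escaped at iteration 3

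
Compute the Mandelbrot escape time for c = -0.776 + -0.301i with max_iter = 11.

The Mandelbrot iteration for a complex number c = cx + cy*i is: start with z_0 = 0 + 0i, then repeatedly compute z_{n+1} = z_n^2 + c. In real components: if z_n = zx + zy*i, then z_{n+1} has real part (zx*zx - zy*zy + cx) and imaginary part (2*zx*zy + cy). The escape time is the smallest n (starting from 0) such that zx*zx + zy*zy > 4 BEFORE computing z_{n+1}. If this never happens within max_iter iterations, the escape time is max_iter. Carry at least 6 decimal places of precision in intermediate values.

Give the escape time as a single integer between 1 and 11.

Answer: 10

Derivation:
z_0 = 0 + 0i, c = -0.7760 + -0.3010i
Iter 1: z = -0.7760 + -0.3010i, |z|^2 = 0.6928
Iter 2: z = -0.2644 + 0.1662i, |z|^2 = 0.0975
Iter 3: z = -0.7337 + -0.3889i, |z|^2 = 0.6895
Iter 4: z = -0.3889 + 0.2696i, |z|^2 = 0.2240
Iter 5: z = -0.6974 + -0.5107i, |z|^2 = 0.7472
Iter 6: z = -0.5504 + 0.4114i, |z|^2 = 0.4722
Iter 7: z = -0.6423 + -0.7539i, |z|^2 = 0.9808
Iter 8: z = -0.9318 + 0.6674i, |z|^2 = 1.3137
Iter 9: z = -0.3531 + -1.5447i, |z|^2 = 2.5109
Iter 10: z = -3.0376 + 0.7899i, |z|^2 = 9.8508
Escaped at iteration 10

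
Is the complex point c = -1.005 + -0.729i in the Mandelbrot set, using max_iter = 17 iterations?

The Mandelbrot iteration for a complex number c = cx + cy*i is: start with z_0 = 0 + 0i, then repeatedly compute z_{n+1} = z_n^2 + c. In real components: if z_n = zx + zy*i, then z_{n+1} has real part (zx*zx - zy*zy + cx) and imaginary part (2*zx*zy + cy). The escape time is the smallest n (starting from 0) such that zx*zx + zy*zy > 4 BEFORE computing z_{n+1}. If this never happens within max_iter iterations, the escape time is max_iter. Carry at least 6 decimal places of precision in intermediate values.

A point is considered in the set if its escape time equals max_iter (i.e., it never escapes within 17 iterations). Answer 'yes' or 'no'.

z_0 = 0 + 0i, c = -1.0050 + -0.7290i
Iter 1: z = -1.0050 + -0.7290i, |z|^2 = 1.5415
Iter 2: z = -0.5264 + 0.7363i, |z|^2 = 0.8192
Iter 3: z = -1.2700 + -1.5042i, |z|^2 = 3.8755
Iter 4: z = -1.6547 + 3.0917i, |z|^2 = 12.2963
Escaped at iteration 4

Answer: no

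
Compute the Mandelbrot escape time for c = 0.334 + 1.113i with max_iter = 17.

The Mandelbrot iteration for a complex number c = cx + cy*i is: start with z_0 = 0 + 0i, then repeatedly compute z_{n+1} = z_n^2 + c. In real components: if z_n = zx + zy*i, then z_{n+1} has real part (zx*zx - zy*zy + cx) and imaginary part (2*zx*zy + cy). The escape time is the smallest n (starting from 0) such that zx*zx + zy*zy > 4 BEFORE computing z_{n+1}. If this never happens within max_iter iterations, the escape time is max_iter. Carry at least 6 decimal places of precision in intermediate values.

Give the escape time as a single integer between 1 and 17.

Answer: 2

Derivation:
z_0 = 0 + 0i, c = 0.3340 + 1.1130i
Iter 1: z = 0.3340 + 1.1130i, |z|^2 = 1.3503
Iter 2: z = -0.7932 + 1.8565i, |z|^2 = 4.0757
Escaped at iteration 2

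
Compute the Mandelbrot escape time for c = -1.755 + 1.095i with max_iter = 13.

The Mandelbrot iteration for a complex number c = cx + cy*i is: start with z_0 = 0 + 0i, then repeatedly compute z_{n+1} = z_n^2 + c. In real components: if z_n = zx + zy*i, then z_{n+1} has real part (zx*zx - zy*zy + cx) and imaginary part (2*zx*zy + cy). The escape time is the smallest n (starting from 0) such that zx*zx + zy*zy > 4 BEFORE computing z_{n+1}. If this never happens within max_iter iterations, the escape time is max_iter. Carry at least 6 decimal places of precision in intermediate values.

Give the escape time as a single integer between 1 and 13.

Answer: 1

Derivation:
z_0 = 0 + 0i, c = -1.7550 + 1.0950i
Iter 1: z = -1.7550 + 1.0950i, |z|^2 = 4.2790
Escaped at iteration 1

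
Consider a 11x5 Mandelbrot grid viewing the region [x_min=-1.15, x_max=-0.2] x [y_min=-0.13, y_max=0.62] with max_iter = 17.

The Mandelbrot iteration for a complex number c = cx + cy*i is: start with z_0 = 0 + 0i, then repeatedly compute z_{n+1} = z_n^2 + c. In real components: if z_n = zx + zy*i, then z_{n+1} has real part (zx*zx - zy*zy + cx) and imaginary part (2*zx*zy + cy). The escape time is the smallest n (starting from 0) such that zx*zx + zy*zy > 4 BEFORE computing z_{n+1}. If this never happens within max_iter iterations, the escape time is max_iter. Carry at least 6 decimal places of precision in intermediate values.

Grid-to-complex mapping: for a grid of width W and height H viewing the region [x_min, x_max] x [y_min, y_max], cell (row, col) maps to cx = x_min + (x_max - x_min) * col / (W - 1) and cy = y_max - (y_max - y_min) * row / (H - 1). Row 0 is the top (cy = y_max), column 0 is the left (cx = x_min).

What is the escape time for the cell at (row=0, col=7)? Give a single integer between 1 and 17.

z_0 = 0 + 0i, c = -0.4850 + 0.6200i
Iter 1: z = -0.4850 + 0.6200i, |z|^2 = 0.6196
Iter 2: z = -0.6342 + 0.0186i, |z|^2 = 0.4025
Iter 3: z = -0.0832 + 0.5964i, |z|^2 = 0.3626
Iter 4: z = -0.8338 + 0.5208i, |z|^2 = 0.9664
Iter 5: z = -0.0610 + -0.2485i, |z|^2 = 0.0655
Iter 6: z = -0.5430 + 0.6503i, |z|^2 = 0.7178
Iter 7: z = -0.6131 + -0.0863i, |z|^2 = 0.3833
Iter 8: z = -0.1166 + 0.7258i, |z|^2 = 0.5403
Iter 9: z = -0.9982 + 0.4508i, |z|^2 = 1.1995
Iter 10: z = 0.3081 + -0.2799i, |z|^2 = 0.1733
Iter 11: z = -0.4684 + 0.4475i, |z|^2 = 0.4197
Iter 12: z = -0.4659 + 0.2008i, |z|^2 = 0.2574
Iter 13: z = -0.3082 + 0.4329i, |z|^2 = 0.2824
Iter 14: z = -0.5774 + 0.3531i, |z|^2 = 0.4581
Iter 15: z = -0.2763 + 0.2122i, |z|^2 = 0.1214
Iter 16: z = -0.4537 + 0.5027i, |z|^2 = 0.4586

Answer: 17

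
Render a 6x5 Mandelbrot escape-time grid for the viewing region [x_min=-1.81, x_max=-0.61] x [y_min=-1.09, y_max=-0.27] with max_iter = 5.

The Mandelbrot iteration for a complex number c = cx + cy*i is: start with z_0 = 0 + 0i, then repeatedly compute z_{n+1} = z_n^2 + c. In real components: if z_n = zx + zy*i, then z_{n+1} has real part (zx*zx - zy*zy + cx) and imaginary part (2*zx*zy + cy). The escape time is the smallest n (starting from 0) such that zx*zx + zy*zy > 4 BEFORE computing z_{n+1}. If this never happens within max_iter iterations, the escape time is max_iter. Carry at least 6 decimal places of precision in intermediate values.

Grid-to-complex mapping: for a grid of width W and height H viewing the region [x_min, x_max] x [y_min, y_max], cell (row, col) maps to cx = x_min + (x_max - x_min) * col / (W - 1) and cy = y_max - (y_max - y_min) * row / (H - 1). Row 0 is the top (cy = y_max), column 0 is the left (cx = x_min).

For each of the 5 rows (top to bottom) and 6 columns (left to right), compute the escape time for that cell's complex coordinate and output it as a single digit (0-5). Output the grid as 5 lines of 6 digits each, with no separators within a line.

(row=0, col=0): c = -1.8100 + -0.2700i → escape time 4
(row=0, col=1): c = -1.5700 + -0.2700i → escape time 4
(row=0, col=2): c = -1.3300 + -0.2700i → escape time 5
(row=0, col=3): c = -1.0900 + -0.2700i → escape time 5
(row=0, col=4): c = -0.8500 + -0.2700i → escape time 5
(row=0, col=5): c = -0.6100 + -0.2700i → escape time 5
(row=1, col=0): c = -1.8100 + -0.4750i → escape time 3
(row=1, col=1): c = -1.5700 + -0.4750i → escape time 3
(row=1, col=2): c = -1.3300 + -0.4750i → escape time 4
(row=1, col=3): c = -1.0900 + -0.4750i → escape time 5
(row=1, col=4): c = -0.8500 + -0.4750i → escape time 5
(row=1, col=5): c = -0.6100 + -0.4750i → escape time 5
(row=2, col=0): c = -1.8100 + -0.6800i → escape time 2
(row=2, col=1): c = -1.5700 + -0.6800i → escape time 3
(row=2, col=2): c = -1.3300 + -0.6800i → escape time 3
(row=2, col=3): c = -1.0900 + -0.6800i → escape time 3
(row=2, col=4): c = -0.8500 + -0.6800i → escape time 4
(row=2, col=5): c = -0.6100 + -0.6800i → escape time 5
(row=3, col=0): c = -1.8100 + -0.8850i → escape time 1
(row=3, col=1): c = -1.5700 + -0.8850i → escape time 3
(row=3, col=2): c = -1.3300 + -0.8850i → escape time 3
(row=3, col=3): c = -1.0900 + -0.8850i → escape time 3
(row=3, col=4): c = -0.8500 + -0.8850i → escape time 3
(row=3, col=5): c = -0.6100 + -0.8850i → escape time 4
(row=4, col=0): c = -1.8100 + -1.0900i → escape time 1
(row=4, col=1): c = -1.5700 + -1.0900i → escape time 2
(row=4, col=2): c = -1.3300 + -1.0900i → escape time 3
(row=4, col=3): c = -1.0900 + -1.0900i → escape time 3
(row=4, col=4): c = -0.8500 + -1.0900i → escape time 3
(row=4, col=5): c = -0.6100 + -1.0900i → escape time 3

Answer: 445555
334555
233345
133334
123333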